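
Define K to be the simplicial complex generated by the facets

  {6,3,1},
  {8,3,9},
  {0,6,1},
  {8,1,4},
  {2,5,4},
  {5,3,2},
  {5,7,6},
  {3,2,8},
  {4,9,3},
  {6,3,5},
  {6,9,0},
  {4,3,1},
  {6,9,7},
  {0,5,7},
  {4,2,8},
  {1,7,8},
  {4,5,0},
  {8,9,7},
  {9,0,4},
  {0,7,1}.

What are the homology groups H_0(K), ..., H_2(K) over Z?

Order the vertices as 0 < 1 < 2 < 3 < 4 < 5 < 6 < 7 < 8 < 9. Listing each simplex with vertices in this order, K has dimension 2 with simplices:

  0-simplices (10): [0], [1], [2], [3], [4], [5], [6], [7], [8], [9]
  1-simplices (30): (30 of them)
  2-simplices (20): (20 of them)

giving chain groups C_0 ≅ Z^10, C_1 ≅ Z^30, C_2 ≅ Z^20.

The boundary map ∂_1: C_1 → C_0 is given by ∂[p,q] = [q] − [p].
The resulting 10×30 matrix has rank 9, and its Smith normal form has invariant factors (1,1,1,1,1,1,1,1,1).

The boundary map ∂_2: C_2 → C_1 sends each 2-simplex [p,q,r] to [q,r] − [p,r] + [p,q]. For instance
  ∂[0,5,7] = [5,7] − [0,7] + [0,5],
  ∂[2,3,5] = [3,5] − [2,5] + [2,3].
The resulting 30×20 matrix has rank 20, and its Smith normal form has invariant factors (1,1,1,1,1,1,1,1,1,1,1,1,1,1,1,1,1,1,1,2).

From H_k ≅ ker(∂_k) / im(∂_{k+1}) we obtain:

  H_0: rank C_0 − rank ∂_1 = 10 − 9 = 1, and the invariant factors of ∂_1 are all 1, so H_0 ≅ Z.
  H_1: rank ker ∂_1 − rank ∂_2 = (30 − 9) − 20 = 1, and ∂_2 has invariant factor 2 > 1, so H_1 ≅ Z ⊕ Z/2.
  H_2: rank ker ∂_2 − rank ∂_3 = (20 − 20) − 0 = 0, and there is no ∂_3, so H_2 ≅ 0.

As a check, the Euler characteristic is 10 − 30 + 20 = 0, which agrees with 1 − 1 + 0 = 0.
(K is a triangulation of the Klein bottle.)

H_0 ≅ Z,  H_1 ≅ Z ⊕ Z/2,  H_2 = 0.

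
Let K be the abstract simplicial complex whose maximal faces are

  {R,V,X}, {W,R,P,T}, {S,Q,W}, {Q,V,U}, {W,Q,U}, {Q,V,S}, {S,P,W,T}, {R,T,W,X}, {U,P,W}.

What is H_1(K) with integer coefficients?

H_1 ≅ Z.

Order the vertices as P < Q < R < S < T < U < V < W < X. Listing each simplex with vertices in this order, K has dimension 3 with simplices:

  0-simplices (9): P, Q, R, S, T, U, V, W, X
  1-simplices (22): PR, PS, PT, PU, PW, QS, QU, QV, QW, RT, RV, RW, RX, ST, SV, SW, TW, TX, UV, UW, VX, WX
  2-simplices (16): PRT, PRW, PST, PSW, PTW, PUW, QSV, QSW, QUV, QUW, RTW, RTX, RVX, RWX, STW, TWX
  3-simplices (3): PRTW, PSTW, RTWX

giving chain groups C_0 ≅ Z^9, C_1 ≅ Z^22, C_2 ≅ Z^16, C_3 ≅ Z^3.

∂_1: C_1 → C_0 maps an edge to its endpoints' difference, ∂[p,q] = q − p. For instance
  ∂ST = T − S.
The 9×22 boundary matrix has rank 8 and Smith normal form diag(1,1,1,1,1,1,1,1).

The boundary map ∂_2: C_2 → C_1 acts by ∂[p,q,r] = [q,r] − [p,r] + [p,q]. For instance
  ∂QSW = SW − QW + QS,
  ∂TWX = WX − TX + TW.
The resulting 22×16 matrix has rank 13, and its Smith normal form has invariant factors (1,1,1,1,1,1,1,1,1,1,1,1,1).

The boundary map ∂_3: C_3 → C_2 sends each 3-simplex σ to the alternating sum Σ_i (−1)^i (σ with its i-th vertex removed). For instance
  ∂PRTW = RTW − PTW + PRW − PRT,
  ∂RTWX = TWX − RWX + RTX − RTW.
The 16×3 boundary matrix has rank 3 and Smith normal form diag(1,1,1).

Computing H_k = (kernel of ∂_k) / (image of ∂_{k+1}):

  H_1: rank ker ∂_1 − rank ∂_2 = (22 − 8) − 13 = 1, and the invariant factors of ∂_2 are all 1, so H_1 = Z.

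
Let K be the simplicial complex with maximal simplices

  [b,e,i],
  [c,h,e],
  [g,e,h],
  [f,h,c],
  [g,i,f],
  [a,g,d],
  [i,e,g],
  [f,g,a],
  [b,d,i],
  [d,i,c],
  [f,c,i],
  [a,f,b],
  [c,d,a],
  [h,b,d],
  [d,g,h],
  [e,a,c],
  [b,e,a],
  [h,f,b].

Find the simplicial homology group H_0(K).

H_0 = Z.

Order the vertices as a < b < c < d < e < f < g < h < i. Listing each simplex with vertices in this order, K has dimension 2 with simplices:

  0-simplices (9): a, b, c, d, e, f, g, h, i
  1-simplices (27): ab, ac, ad, ae, af, ag, bd, be, bf, bh, bi, cd, ce, cf, ch, ci, dg, dh, di, eg, eh, ei, fg, fh, fi, gh, gi
  2-simplices (18): abe, abf, acd, ace, adg, afg, bdh, bdi, bei, bfh, cdi, ceh, cfh, cfi, dgh, egh, egi, fgi

Hence C_0 ≅ Z^9, C_1 ≅ Z^27, C_2 ≅ Z^18.

∂_1: C_1 → C_0 sends each edge [p,q] (with p < q) to q − p.
The 9×27 boundary matrix has rank 8 and Smith normal form diag(1,1,1,1,1,1,1,1).

∂_2: C_2 → C_1 maps a triangle to the signed sum of its edges. For instance
  ∂cfi = fi − ci + cf,
  ∂ceh = eh − ch + ce.
The resulting 27×18 matrix has rank 17, and its Smith normal form has invariant factors (1,1,1,1,1,1,1,1,1,1,1,1,1,1,1,1,1).

Reading off H_k = ker ∂_k / im ∂_{k+1}:

  H_0: rank C_0 − rank ∂_1 = 9 − 8 = 1, and the invariant factors of ∂_1 are all 1, so H_0 = Z.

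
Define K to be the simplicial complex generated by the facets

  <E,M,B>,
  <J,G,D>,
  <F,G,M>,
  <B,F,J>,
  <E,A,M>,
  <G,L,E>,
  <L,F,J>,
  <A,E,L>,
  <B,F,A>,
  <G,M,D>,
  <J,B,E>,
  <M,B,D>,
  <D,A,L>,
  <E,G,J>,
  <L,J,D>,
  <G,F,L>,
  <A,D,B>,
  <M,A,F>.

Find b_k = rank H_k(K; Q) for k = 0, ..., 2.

Take the total order A < B < D < E < F < G < J < L < M on the vertex set. Then K (dimension 2) consists of the simplices:

  0-simplices (9): A, B, D, E, F, G, J, L, M
  1-simplices (27): AB, AD, AE, AF, AL, AM, BD, BE, BF, BJ, BM, DG, DJ, DL, DM, EG, EJ, EL, EM, FG, FJ, FL, FM, GJ, GL, GM, JL
  2-simplices (18): ABD, ABF, ADL, AEL, AEM, AFM, BDM, BEJ, BEM, BFJ, DGJ, DGM, DJL, EGJ, EGL, FGL, FGM, FJL

so the chain groups are C_0 ≅ Z^9, C_1 ≅ Z^27, C_2 ≅ Z^18.

∂_1: C_1 → C_0 sends each edge [p,q] (with p < q) to q − p.
The 9×27 boundary matrix has rank 8 and Smith normal form diag(1,1,1,1,1,1,1,1).

Boundary ∂_2: C_2 → C_1 acts by ∂[p,q,r] = [q,r] − [p,r] + [p,q]. For instance
  ∂EGJ = GJ − EJ + EG,
  ∂AFM = FM − AM + AF.
The 27×18 boundary matrix has rank 18 and Smith normal form diag(1,1,1,1,1,1,1,1,1,1,1,1,1,1,1,1,1,2).

Now H_k = ker ∂_k / im ∂_{k+1}, so:

  H_0: rank C_0 − rank ∂_1 = 9 − 8 = 1, and the invariant factors of ∂_1 are all 1, so H_0 ≅ Z.
  H_1: rank ker ∂_1 − rank ∂_2 = (27 − 8) − 18 = 1, and ∂_2 has invariant factor 2 > 1, so H_1 ≅ Z × Z/2.
  H_2: rank ker ∂_2 − rank ∂_3 = (18 − 18) − 0 = 0, and there is no ∂_3, so H_2 ≅ 0.

As a check, the Euler characteristic is 9 − 27 + 18 = 0, which agrees with 1 − 1 + 0 = 0.

Hence the Betti numbers are b_0 = 1, b_1 = 1, b_2 = 0.

b_0 = 1, b_1 = 1, b_2 = 0.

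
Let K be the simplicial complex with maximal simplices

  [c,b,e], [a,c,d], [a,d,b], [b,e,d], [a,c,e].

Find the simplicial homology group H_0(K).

Take the total order a < b < c < d < e on the vertex set. Then K (dimension 2) consists of the simplices:

  0-simplices (5): a, b, c, d, e
  1-simplices (10): ab, ac, ad, ae, bc, bd, be, cd, ce, de
  2-simplices (5): abd, acd, ace, bce, bde

Hence C_0 ≅ Z^5, C_1 ≅ Z^10, C_2 ≅ Z^5.

The boundary map ∂_1: C_1 → C_0 sends each edge [p,q] (with p < q) to q − p. For instance
  ∂ae = e − a.
The resulting 5×10 matrix has rank 4, and its Smith normal form has invariant factors (1,1,1,1).

The boundary map ∂_2: C_2 → C_1 maps a triangle to the signed sum of its edges. For instance
  ∂bde = de − be + bd,
  ∂abd = bd − ad + ab.
The resulting 10×5 matrix has rank 5, and its Smith normal form has invariant factors (1,1,1,1,1).

From H_k ≅ ker(∂_k) / im(∂_{k+1}) we obtain:

  H_0: rank C_0 − rank ∂_1 = 5 − 4 = 1, and the invariant factors of ∂_1 are all 1, so H_0 = Z.

H_0 = Z.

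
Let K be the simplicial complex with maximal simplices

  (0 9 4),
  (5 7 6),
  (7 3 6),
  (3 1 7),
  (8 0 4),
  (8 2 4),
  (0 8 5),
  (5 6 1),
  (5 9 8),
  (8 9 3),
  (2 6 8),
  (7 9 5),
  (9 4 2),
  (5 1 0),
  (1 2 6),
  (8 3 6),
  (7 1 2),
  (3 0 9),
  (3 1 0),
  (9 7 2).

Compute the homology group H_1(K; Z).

H_1 = Z ⊕ Z/2Z.

K has 10 vertices, 30 edges, 20 triangles.
rank ∂_1 = 9, rank ∂_2 = 20 ⇒ b_1 = 30 − 9 − 20 = 1; ∂_2 has invariant factor(s) [2] giving torsion. So H_1 = Z ⊕ Z/2Z.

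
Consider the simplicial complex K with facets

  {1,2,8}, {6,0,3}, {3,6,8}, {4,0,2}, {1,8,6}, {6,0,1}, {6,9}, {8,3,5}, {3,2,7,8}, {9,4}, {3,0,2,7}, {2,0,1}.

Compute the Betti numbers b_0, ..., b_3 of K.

b_0 = 1, b_1 = 1, b_2 = 1, b_3 = 0.

Order the vertices as 0 < 1 < 2 < 3 < 4 < 5 < 6 < 7 < 8 < 9. Listing each simplex with vertices in this order, K has dimension 3 with simplices:

  0-simplices (10): [0], [1], [2], [3], [4], [5], [6], [7], [8], [9]
  1-simplices (22): [0,1], [0,2], [0,3], [0,4], [0,6], [0,7], [1,2], [1,6], [1,8], [2,3], [2,4], [2,7], [2,8], [3,5], [3,6], [3,7], [3,8], [4,9], [5,8], [6,8], [6,9], [7,8]
  2-simplices (15): [0,1,2], [0,1,6], [0,2,3], [0,2,4], [0,2,7], [0,3,6], [0,3,7], [1,2,8], [1,6,8], [2,3,7], [2,3,8], [2,7,8], [3,5,8], [3,6,8], [3,7,8]
  3-simplices (2): [0,2,3,7], [2,3,7,8]

Hence C_0 ≅ Z^10, C_1 ≅ Z^22, C_2 ≅ Z^15, C_3 ≅ Z^2.

∂_1: C_1 → C_0 maps an edge to its endpoints' difference, ∂[p,q] = q − p.
As a 10×22 matrix over Z this has rank 9, with invariant factors (1,1,1,1,1,1,1,1,1).

∂_2: C_2 → C_1 sends each 2-simplex [p,q,r] to [q,r] − [p,r] + [p,q]. For instance
  ∂[3,7,8] = [7,8] − [3,8] + [3,7],
  ∂[0,3,6] = [3,6] − [0,6] + [0,3].
The 22×15 boundary matrix has rank 12 and Smith normal form diag(1,1,1,1,1,1,1,1,1,1,1,1).

Boundary ∂_3: C_3 → C_2 sends each 3-simplex σ to the alternating sum Σ_i (−1)^i (σ with its i-th vertex removed). For instance
  ∂[0,2,3,7] = [2,3,7] − [0,3,7] + [0,2,7] − [0,2,3],
  ∂[2,3,7,8] = [3,7,8] − [2,7,8] + [2,3,8] − [2,3,7].
The 15×2 boundary matrix has rank 2 and Smith normal form diag(1,1).

Now H_k = ker ∂_k / im ∂_{k+1}, so:

  H_0: rank C_0 − rank ∂_1 = 10 − 9 = 1, and the invariant factors of ∂_1 are all 1, so H_0 ≅ Z.
  H_1: rank ker ∂_1 − rank ∂_2 = (22 − 9) − 12 = 1, and the invariant factors of ∂_2 are all 1, so H_1 ≅ Z.
  H_2: rank ker ∂_2 − rank ∂_3 = (15 − 12) − 2 = 1, and the invariant factors of ∂_3 are all 1, so H_2 ≅ Z.
  H_3: rank ker ∂_3 − rank ∂_4 = (2 − 2) − 0 = 0, and there is no ∂_4, so H_3 ≅ 0.

Hence the Betti numbers are b_0 = 1, b_1 = 1, b_2 = 1, b_3 = 0.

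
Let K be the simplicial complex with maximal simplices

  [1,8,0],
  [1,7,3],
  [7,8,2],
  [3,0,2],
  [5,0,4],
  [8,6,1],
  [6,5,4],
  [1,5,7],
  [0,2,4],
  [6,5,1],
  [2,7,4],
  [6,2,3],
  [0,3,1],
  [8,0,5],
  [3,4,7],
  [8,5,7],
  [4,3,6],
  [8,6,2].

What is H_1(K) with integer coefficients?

K has 9 vertices, 27 edges, 18 triangles.
rank ∂_1 = 8, rank ∂_2 = 18 ⇒ b_1 = 27 − 8 − 18 = 1; ∂_2 has invariant factor(s) [2] giving torsion. So H_1 = Z ⊕ Z/2Z.

H_1 = Z ⊕ Z/2Z.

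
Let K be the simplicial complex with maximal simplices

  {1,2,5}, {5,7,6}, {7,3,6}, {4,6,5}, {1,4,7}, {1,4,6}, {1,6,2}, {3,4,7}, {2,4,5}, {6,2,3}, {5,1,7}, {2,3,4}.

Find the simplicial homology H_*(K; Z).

Order the vertices as 1 < 2 < 3 < 4 < 5 < 6 < 7. Listing each simplex with vertices in this order, K has dimension 2 with simplices:

  0-simplices (7): [1], [2], [3], [4], [5], [6], [7]
  1-simplices (18): [1,2], [1,4], [1,5], [1,6], [1,7], [2,3], [2,4], [2,5], [2,6], [3,4], [3,6], [3,7], [4,5], [4,6], [4,7], [5,6], [5,7], [6,7]
  2-simplices (12): [1,2,5], [1,2,6], [1,4,6], [1,4,7], [1,5,7], [2,3,4], [2,3,6], [2,4,5], [3,4,7], [3,6,7], [4,5,6], [5,6,7]

giving chain groups C_0 ≅ Z^7, C_1 ≅ Z^18, C_2 ≅ Z^12.

Boundary ∂_1: C_1 → C_0 sends each edge [p,q] (with p < q) to q − p. For instance
  ∂[4,5] = [5] − [4].
The resulting 7×18 matrix has rank 6, and its Smith normal form has invariant factors (1,1,1,1,1,1).

Boundary ∂_2: C_2 → C_1 maps a triangle to the signed sum of its edges. For instance
  ∂[3,6,7] = [6,7] − [3,7] + [3,6],
  ∂[2,4,5] = [4,5] − [2,5] + [2,4].
As a 18×12 matrix over Z this has rank 12, with invariant factors (1,1,1,1,1,1,1,1,1,1,1,2).

Reading off H_k = ker ∂_k / im ∂_{k+1}:

  H_0: rank C_0 − rank ∂_1 = 7 − 6 = 1, and the invariant factors of ∂_1 are all 1, so H_0 = Z.
  H_1: rank ker ∂_1 − rank ∂_2 = (18 − 6) − 12 = 0, and ∂_2 has invariant factor 2 > 1, so H_1 = Z/2.
  H_2: rank ker ∂_2 − rank ∂_3 = (12 − 12) − 0 = 0, and there is no ∂_3, so H_2 = 0.

As a check, the Euler characteristic is 7 − 18 + 12 = 1, which agrees with 1 − 0 + 0 = 1.
(K is a triangulation of the real projective plane RP^2.)

H_0 ≅ Z,  H_1 ≅ Z/2,  H_2 = 0.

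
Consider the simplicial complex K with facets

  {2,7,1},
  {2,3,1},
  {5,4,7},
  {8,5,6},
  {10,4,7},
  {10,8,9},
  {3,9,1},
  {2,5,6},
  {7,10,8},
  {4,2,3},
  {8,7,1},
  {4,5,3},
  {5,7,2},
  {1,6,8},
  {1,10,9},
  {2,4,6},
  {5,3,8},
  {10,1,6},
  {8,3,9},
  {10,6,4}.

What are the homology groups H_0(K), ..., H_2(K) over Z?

Fix the vertex order 1 < 2 < 3 < 4 < 5 < 6 < 7 < 8 < 9 < 10 and write every simplex with vertices in increasing order. Then dim K = 2 and the simplices of K are:

  0-simplices (10): [1], [2], [3], [4], [5], [6], [7], [8], [9], [10]
  1-simplices (30): (30 of them)
  2-simplices (20): (20 of them)

giving chain groups C_0 ≅ Z^10, C_1 ≅ Z^30, C_2 ≅ Z^20.

The boundary map ∂_1: C_1 → C_0 is given by ∂[p,q] = [q] − [p].
As a 10×30 matrix over Z this has rank 9, with invariant factors (1,1,1,1,1,1,1,1,1).

The boundary map ∂_2: C_2 → C_1 maps a triangle to the signed sum of its edges. For instance
  ∂[2,4,6] = [4,6] − [2,6] + [2,4],
  ∂[2,5,7] = [5,7] − [2,7] + [2,5].
The 30×20 boundary matrix has rank 20 and Smith normal form diag(1,1,1,1,1,1,1,1,1,1,1,1,1,1,1,1,1,1,1,2).

From H_k ≅ ker(∂_k) / im(∂_{k+1}) we obtain:

  H_0: rank C_0 − rank ∂_1 = 10 − 9 = 1, and the invariant factors of ∂_1 are all 1, so H_0 = Z.
  H_1: rank ker ∂_1 − rank ∂_2 = (30 − 9) − 20 = 1, and ∂_2 has invariant factor 2 > 1, so H_1 = Z ⊕ Z_2.
  H_2: rank ker ∂_2 − rank ∂_3 = (20 − 20) − 0 = 0, and there is no ∂_3, so H_2 = 0.

As a check, the Euler characteristic is 10 − 30 + 20 = 0, which agrees with 1 − 1 + 0 = 0.

H_0 = Z,  H_1 = Z ⊕ Z_2,  H_2 = 0.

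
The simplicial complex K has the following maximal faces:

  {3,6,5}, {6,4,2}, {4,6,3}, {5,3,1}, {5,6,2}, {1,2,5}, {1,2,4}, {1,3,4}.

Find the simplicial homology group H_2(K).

H_2 ≅ Z.

K has 6 vertices, 12 edges, 8 triangles.
rank ∂_2 = 7, rank ∂_3 = 0 ⇒ b_2 = 8 − 7 − 0 = 1. So H_2 ≅ Z.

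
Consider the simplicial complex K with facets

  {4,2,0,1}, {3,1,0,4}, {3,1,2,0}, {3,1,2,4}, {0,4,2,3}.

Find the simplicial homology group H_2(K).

Order the vertices as 0 < 1 < 2 < 3 < 4. Listing each simplex with vertices in this order, K has dimension 3 with simplices:

  0-simplices (5): [0], [1], [2], [3], [4]
  1-simplices (10): [0,1], [0,2], [0,3], [0,4], [1,2], [1,3], [1,4], [2,3], [2,4], [3,4]
  2-simplices (10): [0,1,2], [0,1,3], [0,1,4], [0,2,3], [0,2,4], [0,3,4], [1,2,3], [1,2,4], [1,3,4], [2,3,4]
  3-simplices (5): [0,1,2,3], [0,1,2,4], [0,1,3,4], [0,2,3,4], [1,2,3,4]

giving chain groups C_0 ≅ Z^5, C_1 ≅ Z^10, C_2 ≅ Z^10, C_3 ≅ Z^5.

∂_1: C_1 → C_0 is given by ∂[p,q] = [q] − [p].
As a 5×10 matrix over Z this has rank 4, with invariant factors (1,1,1,1).

Boundary ∂_2: C_2 → C_1 sends each 2-simplex [p,q,r] to [q,r] − [p,r] + [p,q]. For instance
  ∂[1,3,4] = [3,4] − [1,4] + [1,3],
  ∂[0,3,4] = [3,4] − [0,4] + [0,3].
This gives a 10×10 integer matrix of rank 6; reducing to Smith normal form yields diagonal entries (1,1,1,1,1,1).

Boundary ∂_3: C_3 → C_2 sends each 3-simplex σ to the alternating sum Σ_i (−1)^i (σ with its i-th vertex removed). For instance
  ∂[1,2,3,4] = [2,3,4] − [1,3,4] + [1,2,4] − [1,2,3],
  ∂[0,1,2,4] = [1,2,4] − [0,2,4] + [0,1,4] − [0,1,2].
This gives a 10×5 integer matrix of rank 4; reducing to Smith normal form yields diagonal entries (1,1,1,1).

Now H_k = ker ∂_k / im ∂_{k+1}, so:

  H_2: rank ker ∂_2 − rank ∂_3 = (10 − 6) − 4 = 0, and the invariant factors of ∂_3 are all 1, so H_2 = 0.

H_2 = 0.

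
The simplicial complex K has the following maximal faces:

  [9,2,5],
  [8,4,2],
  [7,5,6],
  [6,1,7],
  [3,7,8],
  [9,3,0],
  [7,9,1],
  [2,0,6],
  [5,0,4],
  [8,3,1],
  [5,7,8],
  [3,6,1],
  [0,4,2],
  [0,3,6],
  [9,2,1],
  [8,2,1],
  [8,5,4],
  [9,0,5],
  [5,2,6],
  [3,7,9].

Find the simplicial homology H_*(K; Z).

H_0 ≅ Z,  H_1 ≅ Z ⊕ Z/2Z,  H_2 = 0.

Take the total order 0 < 1 < 2 < 3 < 4 < 5 < 6 < 7 < 8 < 9 on the vertex set. Then K (dimension 2) consists of the simplices:

  0-simplices (10): [0], [1], [2], [3], [4], [5], [6], [7], [8], [9]
  1-simplices (30): (30 of them)
  2-simplices (20): (20 of them)

giving chain groups C_0 ≅ Z^10, C_1 ≅ Z^30, C_2 ≅ Z^20.

Boundary ∂_1: C_1 → C_0 sends each edge [p,q] (with p < q) to q − p. For instance
  ∂[0,6] = [6] − [0].
The resulting 10×30 matrix has rank 9, and its Smith normal form has invariant factors (1,1,1,1,1,1,1,1,1).

The boundary map ∂_2: C_2 → C_1 maps a triangle to the signed sum of its edges. For instance
  ∂[1,3,6] = [3,6] − [1,6] + [1,3],
  ∂[1,7,9] = [7,9] − [1,9] + [1,7].
The 30×20 boundary matrix has rank 20 and Smith normal form diag(1,1,1,1,1,1,1,1,1,1,1,1,1,1,1,1,1,1,1,2).

From H_k ≅ ker(∂_k) / im(∂_{k+1}) we obtain:

  H_0: rank C_0 − rank ∂_1 = 10 − 9 = 1, and the invariant factors of ∂_1 are all 1, so H_0 ≅ Z.
  H_1: rank ker ∂_1 − rank ∂_2 = (30 − 9) − 20 = 1, and ∂_2 has invariant factor 2 > 1, so H_1 ≅ Z ⊕ Z/2Z.
  H_2: rank ker ∂_2 − rank ∂_3 = (20 − 20) − 0 = 0, and there is no ∂_3, so H_2 ≅ 0.

As a check, the Euler characteristic is 10 − 30 + 20 = 0, which agrees with 1 − 1 + 0 = 0.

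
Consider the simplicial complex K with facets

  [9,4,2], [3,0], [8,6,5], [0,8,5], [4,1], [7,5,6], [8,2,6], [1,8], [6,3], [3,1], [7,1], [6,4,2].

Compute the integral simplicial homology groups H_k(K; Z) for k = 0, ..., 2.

Fix the vertex order 0 < 1 < 2 < 3 < 4 < 5 < 6 < 7 < 8 < 9 and write every simplex with vertices in increasing order. Then dim K = 2 and the simplices of K are:

  0-simplices (10): [0], [1], [2], [3], [4], [5], [6], [7], [8], [9]
  1-simplices (19): [0,3], [0,5], [0,8], [1,3], [1,4], [1,7], [1,8], [2,4], [2,6], [2,8], [2,9], [3,6], [4,6], [4,9], [5,6], [5,7], [5,8], [6,7], [6,8]
  2-simplices (6): [0,5,8], [2,4,6], [2,4,9], [2,6,8], [5,6,7], [5,6,8]

Hence C_0 ≅ Z^10, C_1 ≅ Z^19, C_2 ≅ Z^6.

∂_1: C_1 → C_0 maps an edge to its endpoints' difference, ∂[p,q] = q − p. For instance
  ∂[6,7] = [7] − [6].
As a 10×19 matrix over Z this has rank 9, with invariant factors (1,1,1,1,1,1,1,1,1).

∂_2: C_2 → C_1 acts by ∂[p,q,r] = [q,r] − [p,r] + [p,q]. For instance
  ∂[5,6,7] = [6,7] − [5,7] + [5,6],
  ∂[2,4,9] = [4,9] − [2,9] + [2,4].
This gives a 19×6 integer matrix of rank 6; reducing to Smith normal form yields diagonal entries (1,1,1,1,1,1).

Now H_k = ker ∂_k / im ∂_{k+1}, so:

  H_0: rank C_0 − rank ∂_1 = 10 − 9 = 1, and the invariant factors of ∂_1 are all 1, so H_0 = Z.
  H_1: rank ker ∂_1 − rank ∂_2 = (19 − 9) − 6 = 4, and the invariant factors of ∂_2 are all 1, so H_1 = Z^4.
  H_2: rank ker ∂_2 − rank ∂_3 = (6 − 6) − 0 = 0, and there is no ∂_3, so H_2 = 0.

H_0 ≅ Z,  H_1 ≅ Z^4,  H_2 = 0.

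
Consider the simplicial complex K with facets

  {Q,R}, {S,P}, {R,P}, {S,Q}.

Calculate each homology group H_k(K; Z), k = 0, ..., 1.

Order the vertices as P < Q < R < S. Listing each simplex with vertices in this order, K has dimension 1 with simplices:

  0-simplices (4): P, Q, R, S
  1-simplices (4): PR, PS, QR, QS

giving chain groups C_0 ≅ Z^4, C_1 ≅ Z^4.

The boundary map ∂_1: C_1 → C_0 sends each edge [p,q] (with p < q) to q − p. For instance
  ∂PR = R − P.
The 4×4 boundary matrix has rank 3 and Smith normal form diag(1,1,1).

From H_k ≅ ker(∂_k) / im(∂_{k+1}) we obtain:

  H_0: rank C_0 − rank ∂_1 = 4 − 3 = 1, and the invariant factors of ∂_1 are all 1, so H_0 ≅ Z.
  H_1: rank ker ∂_1 − rank ∂_2 = (4 − 3) − 0 = 1, and there is no ∂_2, so H_1 ≅ Z.

As a check, the Euler characteristic is 4 − 4 = 0, which agrees with 1 − 1 = 0.

H_0 ≅ Z,  H_1 ≅ Z.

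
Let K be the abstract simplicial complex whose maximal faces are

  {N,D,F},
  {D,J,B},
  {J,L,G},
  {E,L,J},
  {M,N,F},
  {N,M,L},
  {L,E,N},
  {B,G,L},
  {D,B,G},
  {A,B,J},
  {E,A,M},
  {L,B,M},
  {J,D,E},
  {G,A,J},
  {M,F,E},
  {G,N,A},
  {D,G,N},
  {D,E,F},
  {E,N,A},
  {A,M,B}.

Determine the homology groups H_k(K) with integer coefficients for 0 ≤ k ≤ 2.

H_0 ≅ Z,  H_1 ≅ Z ⊕ Z/2,  H_2 = 0.

We work with the vertex ordering A < B < D < E < F < G < J < L < M < N. The simplices of K, each written with vertices in increasing order, are:

  0-simplices (10): A, B, D, E, F, G, J, L, M, N
  1-simplices (30): AB, AE, AG, AJ, AM, AN, BD, BG, BJ, BL, BM, DE, DF, DG, DJ, DN, EF, EJ, EL, EM, EN, FM, FN, GJ, GL, GN, JL, LM, LN, MN
  2-simplices (20): ABJ, ABM, AEM, AEN, AGJ, AGN, BDG, BDJ, BGL, BLM, DEF, DEJ, DFN, DGN, EFM, EJL, ELN, FMN, GJL, LMN

so the chain groups are C_0 ≅ Z^10, C_1 ≅ Z^30, C_2 ≅ Z^20.

Boundary ∂_1: C_1 → C_0 is given by ∂[p,q] = [q] − [p]. For instance
  ∂BD = D − B.
The resulting 10×30 matrix has rank 9, and its Smith normal form has invariant factors (1,1,1,1,1,1,1,1,1).

∂_2: C_2 → C_1 maps a triangle to the signed sum of its edges. For instance
  ∂ABJ = BJ − AJ + AB,
  ∂AGJ = GJ − AJ + AG.
The resulting 30×20 matrix has rank 20, and its Smith normal form has invariant factors (1,1,1,1,1,1,1,1,1,1,1,1,1,1,1,1,1,1,1,2).

Now H_k = ker ∂_k / im ∂_{k+1}, so:

  H_0: rank C_0 − rank ∂_1 = 10 − 9 = 1, and the invariant factors of ∂_1 are all 1, so H_0 ≅ Z.
  H_1: rank ker ∂_1 − rank ∂_2 = (30 − 9) − 20 = 1, and ∂_2 has invariant factor 2 > 1, so H_1 ≅ Z ⊕ Z/2.
  H_2: rank ker ∂_2 − rank ∂_3 = (20 − 20) − 0 = 0, and there is no ∂_3, so H_2 ≅ 0.

As a check, the Euler characteristic is 10 − 30 + 20 = 0, which agrees with 1 − 1 + 0 = 0.
(K is a triangulation of the Klein bottle.)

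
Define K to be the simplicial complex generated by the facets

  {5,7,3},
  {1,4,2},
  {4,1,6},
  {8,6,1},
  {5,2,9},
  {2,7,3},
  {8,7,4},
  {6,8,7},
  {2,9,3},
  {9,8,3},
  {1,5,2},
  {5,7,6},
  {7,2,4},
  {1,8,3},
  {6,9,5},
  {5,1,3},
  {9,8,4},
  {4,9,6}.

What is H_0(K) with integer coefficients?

H_0 ≅ Z.

Take the total order 1 < 2 < 3 < 4 < 5 < 6 < 7 < 8 < 9 on the vertex set. Then K (dimension 2) consists of the simplices:

  0-simplices (9): [1], [2], [3], [4], [5], [6], [7], [8], [9]
  1-simplices (27): (27 of them)
  2-simplices (18): [1,2,4], [1,2,5], [1,3,5], [1,3,8], [1,4,6], [1,6,8], [2,3,7], [2,3,9], [2,4,7], [2,5,9], [3,5,7], [3,8,9], [4,6,9], [4,7,8], [4,8,9], [5,6,7], [5,6,9], [6,7,8]

giving chain groups C_0 ≅ Z^9, C_1 ≅ Z^27, C_2 ≅ Z^18.

Boundary ∂_1: C_1 → C_0 sends each edge [p,q] (with p < q) to q − p. For instance
  ∂[6,9] = [9] − [6].
As a 9×27 matrix over Z this has rank 8, with invariant factors (1,1,1,1,1,1,1,1).

The boundary map ∂_2: C_2 → C_1 acts by ∂[p,q,r] = [q,r] − [p,r] + [p,q]. For instance
  ∂[2,5,9] = [5,9] − [2,9] + [2,5],
  ∂[1,3,8] = [3,8] − [1,8] + [1,3].
The resulting 27×18 matrix has rank 18, and its Smith normal form has invariant factors (1,1,1,1,1,1,1,1,1,1,1,1,1,1,1,1,1,2).

Computing H_k = (kernel of ∂_k) / (image of ∂_{k+1}):

  H_0: rank C_0 − rank ∂_1 = 9 − 8 = 1, and the invariant factors of ∂_1 are all 1, so H_0 ≅ Z.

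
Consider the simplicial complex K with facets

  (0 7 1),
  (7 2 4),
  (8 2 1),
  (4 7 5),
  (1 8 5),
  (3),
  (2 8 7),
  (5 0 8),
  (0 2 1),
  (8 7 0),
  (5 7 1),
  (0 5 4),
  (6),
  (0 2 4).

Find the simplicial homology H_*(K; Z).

H_0 ≅ Z^3,  H_1 ≅ Z/2,  H_2 = 0.

We work with the vertex ordering 0 < 1 < 2 < 3 < 4 < 5 < 6 < 7 < 8. The simplices of K, each written with vertices in increasing order, are:

  0-simplices (9): [0], [1], [2], [3], [4], [5], [6], [7], [8]
  1-simplices (18): [0,1], [0,2], [0,4], [0,5], [0,7], [0,8], [1,2], [1,5], [1,7], [1,8], [2,4], [2,7], [2,8], [4,5], [4,7], [5,7], [5,8], [7,8]
  2-simplices (12): [0,1,2], [0,1,7], [0,2,4], [0,4,5], [0,5,8], [0,7,8], [1,2,8], [1,5,7], [1,5,8], [2,4,7], [2,7,8], [4,5,7]

giving chain groups C_0 ≅ Z^9, C_1 ≅ Z^18, C_2 ≅ Z^12.

Boundary ∂_1: C_1 → C_0 sends each edge [p,q] (with p < q) to q − p.
The 9×18 boundary matrix has rank 6 and Smith normal form diag(1,1,1,1,1,1).

The boundary map ∂_2: C_2 → C_1 maps a triangle to the signed sum of its edges. For instance
  ∂[0,1,7] = [1,7] − [0,7] + [0,1],
  ∂[0,5,8] = [5,8] − [0,8] + [0,5].
The 18×12 boundary matrix has rank 12 and Smith normal form diag(1,1,1,1,1,1,1,1,1,1,1,2).

Reading off H_k = ker ∂_k / im ∂_{k+1}:

  H_0: rank C_0 − rank ∂_1 = 9 − 6 = 3, and the invariant factors of ∂_1 are all 1, so H_0 ≅ Z^3.
  H_1: rank ker ∂_1 − rank ∂_2 = (18 − 6) − 12 = 0, and ∂_2 has invariant factor 2 > 1, so H_1 ≅ Z/2.
  H_2: rank ker ∂_2 − rank ∂_3 = (12 − 12) − 0 = 0, and there is no ∂_3, so H_2 ≅ 0.

As a check, the Euler characteristic is 9 − 18 + 12 = 3, which agrees with 3 − 0 + 0 = 3.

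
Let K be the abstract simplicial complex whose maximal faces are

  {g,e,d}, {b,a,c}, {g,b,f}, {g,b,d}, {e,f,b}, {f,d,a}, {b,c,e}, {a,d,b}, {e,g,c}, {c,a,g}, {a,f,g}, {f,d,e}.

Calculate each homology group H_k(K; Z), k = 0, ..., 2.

H_0 = Z,  H_1 = Z/2Z,  H_2 = 0.

Take the total order a < b < c < d < e < f < g on the vertex set. Then K (dimension 2) consists of the simplices:

  0-simplices (7): a, b, c, d, e, f, g
  1-simplices (18): ab, ac, ad, af, ag, bc, bd, be, bf, bg, ce, cg, de, df, dg, ef, eg, fg
  2-simplices (12): abc, abd, acg, adf, afg, bce, bdg, bef, bfg, ceg, def, deg

giving chain groups C_0 ≅ Z^7, C_1 ≅ Z^18, C_2 ≅ Z^12.

∂_1: C_1 → C_0 sends each edge [p,q] (with p < q) to q − p.
The resulting 7×18 matrix has rank 6, and its Smith normal form has invariant factors (1,1,1,1,1,1).

Boundary ∂_2: C_2 → C_1 maps a triangle to the signed sum of its edges. For instance
  ∂adf = df − af + ad,
  ∂ceg = eg − cg + ce.
This gives a 18×12 integer matrix of rank 12; reducing to Smith normal form yields diagonal entries (1,1,1,1,1,1,1,1,1,1,1,2).

From H_k ≅ ker(∂_k) / im(∂_{k+1}) we obtain:

  H_0: rank C_0 − rank ∂_1 = 7 − 6 = 1, and the invariant factors of ∂_1 are all 1, so H_0 ≅ Z.
  H_1: rank ker ∂_1 − rank ∂_2 = (18 − 6) − 12 = 0, and ∂_2 has invariant factor 2 > 1, so H_1 ≅ Z/2Z.
  H_2: rank ker ∂_2 − rank ∂_3 = (12 − 12) − 0 = 0, and there is no ∂_3, so H_2 ≅ 0.

(K is a triangulation of the real projective plane RP^2.)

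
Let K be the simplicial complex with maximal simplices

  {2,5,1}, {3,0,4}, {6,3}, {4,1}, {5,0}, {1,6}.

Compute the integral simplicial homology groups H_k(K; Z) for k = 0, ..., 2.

H_0 = Z,  H_1 = Z^2,  H_2 = 0.

Fix the vertex order 0 < 1 < 2 < 3 < 4 < 5 < 6 and write every simplex with vertices in increasing order. Then dim K = 2 and the simplices of K are:

  0-simplices (7): [0], [1], [2], [3], [4], [5], [6]
  1-simplices (10): [0,3], [0,4], [0,5], [1,2], [1,4], [1,5], [1,6], [2,5], [3,4], [3,6]
  2-simplices (2): [0,3,4], [1,2,5]

so the chain groups are C_0 ≅ Z^7, C_1 ≅ Z^10, C_2 ≅ Z^2.

∂_1: C_1 → C_0 sends each edge [p,q] (with p < q) to q − p.
As a 7×10 matrix over Z this has rank 6, with invariant factors (1,1,1,1,1,1).

The boundary map ∂_2: C_2 → C_1 sends each 2-simplex [p,q,r] to [q,r] − [p,r] + [p,q]. For instance
  ∂[1,2,5] = [2,5] − [1,5] + [1,2],
  ∂[0,3,4] = [3,4] − [0,4] + [0,3].
The resulting 10×2 matrix has rank 2, and its Smith normal form has invariant factors (1,1).

Reading off H_k = ker ∂_k / im ∂_{k+1}:

  H_0: rank C_0 − rank ∂_1 = 7 − 6 = 1, and the invariant factors of ∂_1 are all 1, so H_0 = Z.
  H_1: rank ker ∂_1 − rank ∂_2 = (10 − 6) − 2 = 2, and the invariant factors of ∂_2 are all 1, so H_1 = Z^2.
  H_2: rank ker ∂_2 − rank ∂_3 = (2 − 2) − 0 = 0, and there is no ∂_3, so H_2 = 0.

As a check, the Euler characteristic is 7 − 10 + 2 = -1, which agrees with 1 − 2 + 0 = -1.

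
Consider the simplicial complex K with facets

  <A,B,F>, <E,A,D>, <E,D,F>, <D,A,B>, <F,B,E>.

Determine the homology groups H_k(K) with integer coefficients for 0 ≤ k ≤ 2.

K has 5 vertices, 10 edges, 5 triangles.
rank ∂_0 = 0, rank ∂_1 = 4 ⇒ b_0 = 5 − 0 − 4 = 1; all invariant factors of ∂_1 are 1 so no torsion. So H_0 ≅ Z.
rank ∂_1 = 4, rank ∂_2 = 5 ⇒ b_1 = 10 − 4 − 5 = 1; all invariant factors of ∂_2 are 1 so no torsion. So H_1 ≅ Z.
rank ∂_2 = 5, rank ∂_3 = 0 ⇒ b_2 = 5 − 5 − 0 = 0. So H_2 ≅ 0.

H_0 ≅ Z,  H_1 ≅ Z,  H_2 = 0.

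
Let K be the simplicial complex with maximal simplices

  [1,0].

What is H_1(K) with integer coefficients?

Take the total order 0 < 1 on the vertex set. Then K (dimension 1) consists of the simplices:

  0-simplices (2): [0], [1]
  1-simplices (1): [0,1]

so the chain groups are C_0 ≅ Z^2, C_1 ≅ Z^1.

Boundary ∂_1: C_1 → C_0 maps an edge to its endpoints' difference, ∂[p,q] = q − p. For instance
  ∂[0,1] = [1] − [0].
The 2×1 boundary matrix has rank 1 and Smith normal form diag(1).

Reading off H_k = ker ∂_k / im ∂_{k+1}:

  H_1: rank ker ∂_1 − rank ∂_2 = (1 − 1) − 0 = 0, and there is no ∂_2, so H_1 ≅ 0.

H_1 = 0.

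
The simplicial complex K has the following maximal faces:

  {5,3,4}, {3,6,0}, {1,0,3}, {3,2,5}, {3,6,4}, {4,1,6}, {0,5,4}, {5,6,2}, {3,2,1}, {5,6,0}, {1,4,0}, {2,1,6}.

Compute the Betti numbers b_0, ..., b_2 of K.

Take the total order 0 < 1 < 2 < 3 < 4 < 5 < 6 on the vertex set. Then K (dimension 2) consists of the simplices:

  0-simplices (7): [0], [1], [2], [3], [4], [5], [6]
  1-simplices (18): [0,1], [0,3], [0,4], [0,5], [0,6], [1,2], [1,3], [1,4], [1,6], [2,3], [2,5], [2,6], [3,4], [3,5], [3,6], [4,5], [4,6], [5,6]
  2-simplices (12): [0,1,3], [0,1,4], [0,3,6], [0,4,5], [0,5,6], [1,2,3], [1,2,6], [1,4,6], [2,3,5], [2,5,6], [3,4,5], [3,4,6]

Hence C_0 ≅ Z^7, C_1 ≅ Z^18, C_2 ≅ Z^12.

∂_1: C_1 → C_0 maps an edge to its endpoints' difference, ∂[p,q] = q − p. For instance
  ∂[3,6] = [6] − [3].
As a 7×18 matrix over Z this has rank 6, with invariant factors (1,1,1,1,1,1).

Boundary ∂_2: C_2 → C_1 acts by ∂[p,q,r] = [q,r] − [p,r] + [p,q]. For instance
  ∂[0,4,5] = [4,5] − [0,5] + [0,4],
  ∂[2,5,6] = [5,6] − [2,6] + [2,5].
The resulting 18×12 matrix has rank 12, and its Smith normal form has invariant factors (1,1,1,1,1,1,1,1,1,1,1,2).

Computing H_k = (kernel of ∂_k) / (image of ∂_{k+1}):

  H_0: rank C_0 − rank ∂_1 = 7 − 6 = 1, and the invariant factors of ∂_1 are all 1, so H_0 ≅ Z.
  H_1: rank ker ∂_1 − rank ∂_2 = (18 − 6) − 12 = 0, and ∂_2 has invariant factor 2 > 1, so H_1 ≅ Z/2.
  H_2: rank ker ∂_2 − rank ∂_3 = (12 − 12) − 0 = 0, and there is no ∂_3, so H_2 ≅ 0.

As a check, the Euler characteristic is 7 − 18 + 12 = 1, which agrees with 1 − 0 + 0 = 1.

Hence the Betti numbers are b_0 = 1, b_1 = 0, b_2 = 0.

b_0 = 1, b_1 = 0, b_2 = 0.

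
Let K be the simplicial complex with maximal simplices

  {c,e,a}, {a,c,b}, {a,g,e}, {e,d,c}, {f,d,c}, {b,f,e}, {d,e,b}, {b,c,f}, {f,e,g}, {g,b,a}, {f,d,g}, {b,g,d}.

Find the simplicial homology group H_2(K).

H_2 ≅ 0.

Order the vertices as a < b < c < d < e < f < g. Listing each simplex with vertices in this order, K has dimension 2 with simplices:

  0-simplices (7): a, b, c, d, e, f, g
  1-simplices (18): ab, ac, ae, ag, bc, bd, be, bf, bg, cd, ce, cf, de, df, dg, ef, eg, fg
  2-simplices (12): abc, abg, ace, aeg, bcf, bde, bdg, bef, cde, cdf, dfg, efg

Hence C_0 ≅ Z^7, C_1 ≅ Z^18, C_2 ≅ Z^12.

The boundary map ∂_1: C_1 → C_0 sends each edge [p,q] (with p < q) to q − p. For instance
  ∂dg = g − d.
The 7×18 boundary matrix has rank 6 and Smith normal form diag(1,1,1,1,1,1).

The boundary map ∂_2: C_2 → C_1 acts by ∂[p,q,r] = [q,r] − [p,r] + [p,q]. For instance
  ∂cde = de − ce + cd,
  ∂efg = fg − eg + ef.
This gives a 18×12 integer matrix of rank 12; reducing to Smith normal form yields diagonal entries (1,1,1,1,1,1,1,1,1,1,1,2).

Computing H_k = (kernel of ∂_k) / (image of ∂_{k+1}):

  H_2: rank ker ∂_2 − rank ∂_3 = (12 − 12) − 0 = 0, and there is no ∂_3, so H_2 = 0.

(K is a triangulation of the real projective plane RP^2.)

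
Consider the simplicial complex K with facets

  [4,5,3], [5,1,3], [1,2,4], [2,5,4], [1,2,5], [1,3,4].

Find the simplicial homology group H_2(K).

Take the total order 1 < 2 < 3 < 4 < 5 on the vertex set. Then K (dimension 2) consists of the simplices:

  0-simplices (5): [1], [2], [3], [4], [5]
  1-simplices (9): [1,2], [1,3], [1,4], [1,5], [2,4], [2,5], [3,4], [3,5], [4,5]
  2-simplices (6): [1,2,4], [1,2,5], [1,3,4], [1,3,5], [2,4,5], [3,4,5]

Hence C_0 ≅ Z^5, C_1 ≅ Z^9, C_2 ≅ Z^6.

The boundary map ∂_1: C_1 → C_0 maps an edge to its endpoints' difference, ∂[p,q] = q − p. For instance
  ∂[3,5] = [5] − [3].
This gives a 5×9 integer matrix of rank 4; reducing to Smith normal form yields diagonal entries (1,1,1,1).

∂_2: C_2 → C_1 acts by ∂[p,q,r] = [q,r] − [p,r] + [p,q]. For instance
  ∂[1,2,5] = [2,5] − [1,5] + [1,2],
  ∂[1,3,4] = [3,4] − [1,4] + [1,3].
This gives a 9×6 integer matrix of rank 5; reducing to Smith normal form yields diagonal entries (1,1,1,1,1).

From H_k ≅ ker(∂_k) / im(∂_{k+1}) we obtain:

  H_2: rank ker ∂_2 − rank ∂_3 = (6 − 5) − 0 = 1, and there is no ∂_3, so H_2 ≅ Z.

(K is a triangulation of the 2-sphere S^2.)

H_2 = Z.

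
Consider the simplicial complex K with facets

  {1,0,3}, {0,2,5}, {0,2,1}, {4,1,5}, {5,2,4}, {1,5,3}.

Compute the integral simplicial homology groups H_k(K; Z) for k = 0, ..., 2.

Take the total order 0 < 1 < 2 < 3 < 4 < 5 on the vertex set. Then K (dimension 2) consists of the simplices:

  0-simplices (6): [0], [1], [2], [3], [4], [5]
  1-simplices (12): [0,1], [0,2], [0,3], [0,5], [1,2], [1,3], [1,4], [1,5], [2,4], [2,5], [3,5], [4,5]
  2-simplices (6): [0,1,2], [0,1,3], [0,2,5], [1,3,5], [1,4,5], [2,4,5]

giving chain groups C_0 ≅ Z^6, C_1 ≅ Z^12, C_2 ≅ Z^6.

The boundary map ∂_1: C_1 → C_0 maps an edge to its endpoints' difference, ∂[p,q] = q − p. For instance
  ∂[4,5] = [5] − [4].
As a 6×12 matrix over Z this has rank 5, with invariant factors (1,1,1,1,1).

Boundary ∂_2: C_2 → C_1 maps a triangle to the signed sum of its edges. For instance
  ∂[2,4,5] = [4,5] − [2,5] + [2,4],
  ∂[1,3,5] = [3,5] − [1,5] + [1,3].
As a 12×6 matrix over Z this has rank 6, with invariant factors (1,1,1,1,1,1).

From H_k ≅ ker(∂_k) / im(∂_{k+1}) we obtain:

  H_0: rank C_0 − rank ∂_1 = 6 − 5 = 1, and the invariant factors of ∂_1 are all 1, so H_0 = Z.
  H_1: rank ker ∂_1 − rank ∂_2 = (12 − 5) − 6 = 1, and the invariant factors of ∂_2 are all 1, so H_1 = Z.
  H_2: rank ker ∂_2 − rank ∂_3 = (6 − 6) − 0 = 0, and there is no ∂_3, so H_2 = 0.

H_0 = Z,  H_1 = Z,  H_2 = 0.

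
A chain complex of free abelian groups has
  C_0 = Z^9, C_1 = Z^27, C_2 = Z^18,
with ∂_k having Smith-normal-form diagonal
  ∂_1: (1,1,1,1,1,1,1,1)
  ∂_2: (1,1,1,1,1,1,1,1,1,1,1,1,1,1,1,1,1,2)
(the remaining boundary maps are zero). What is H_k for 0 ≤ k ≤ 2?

H_0: b_0 = 9 − 0 − 8 = 1; torsion from ∂_1 factors > 1: none. So H_0 ≅ Z.
H_1: b_1 = 27 − 8 − 18 = 1; torsion from ∂_2 factors > 1: [2]. So H_1 ≅ Z × Z/2.
H_2: b_2 = 18 − 18 − 0 = 0; torsion from ∂_3 factors > 1: none. So H_2 ≅ 0.

H_0 ≅ Z,  H_1 ≅ Z × Z/2,  H_2 = 0.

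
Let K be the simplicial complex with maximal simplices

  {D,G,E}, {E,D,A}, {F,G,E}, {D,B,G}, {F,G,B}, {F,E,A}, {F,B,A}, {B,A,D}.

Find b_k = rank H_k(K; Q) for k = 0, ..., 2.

b_0 = 1, b_1 = 0, b_2 = 1.

Fix the vertex order A < B < D < E < F < G and write every simplex with vertices in increasing order. Then dim K = 2 and the simplices of K are:

  0-simplices (6): A, B, D, E, F, G
  1-simplices (12): AB, AD, AE, AF, BD, BF, BG, DE, DG, EF, EG, FG
  2-simplices (8): ABD, ABF, ADE, AEF, BDG, BFG, DEG, EFG

so the chain groups are C_0 ≅ Z^6, C_1 ≅ Z^12, C_2 ≅ Z^8.

The boundary map ∂_1: C_1 → C_0 maps an edge to its endpoints' difference, ∂[p,q] = q − p. For instance
  ∂BF = F − B.
The resulting 6×12 matrix has rank 5, and its Smith normal form has invariant factors (1,1,1,1,1).

The boundary map ∂_2: C_2 → C_1 maps a triangle to the signed sum of its edges. For instance
  ∂AEF = EF − AF + AE,
  ∂DEG = EG − DG + DE.
As a 12×8 matrix over Z this has rank 7, with invariant factors (1,1,1,1,1,1,1).

Computing H_k = (kernel of ∂_k) / (image of ∂_{k+1}):

  H_0: rank C_0 − rank ∂_1 = 6 − 5 = 1, and the invariant factors of ∂_1 are all 1, so H_0 ≅ Z.
  H_1: rank ker ∂_1 − rank ∂_2 = (12 − 5) − 7 = 0, and the invariant factors of ∂_2 are all 1, so H_1 ≅ 0.
  H_2: rank ker ∂_2 − rank ∂_3 = (8 − 7) − 0 = 1, and there is no ∂_3, so H_2 ≅ Z.

(K is a triangulation of the 2-sphere S^2.)

Hence the Betti numbers are b_0 = 1, b_1 = 0, b_2 = 1.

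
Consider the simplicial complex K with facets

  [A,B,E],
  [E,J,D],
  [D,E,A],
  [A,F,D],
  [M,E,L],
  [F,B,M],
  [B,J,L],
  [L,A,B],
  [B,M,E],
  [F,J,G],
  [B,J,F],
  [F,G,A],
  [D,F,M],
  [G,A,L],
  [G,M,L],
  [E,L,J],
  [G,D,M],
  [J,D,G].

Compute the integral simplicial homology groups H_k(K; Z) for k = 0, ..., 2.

H_0 = Z,  H_1 = Z × Z/2,  H_2 = 0.

Fix the vertex order A < B < D < E < F < G < J < L < M and write every simplex with vertices in increasing order. Then dim K = 2 and the simplices of K are:

  0-simplices (9): A, B, D, E, F, G, J, L, M
  1-simplices (27): AB, AD, AE, AF, AG, AL, BE, BF, BJ, BL, BM, DE, DF, DG, DJ, DM, EJ, EL, EM, FG, FJ, FM, GJ, GL, GM, JL, LM
  2-simplices (18): ABE, ABL, ADE, ADF, AFG, AGL, BEM, BFJ, BFM, BJL, DEJ, DFM, DGJ, DGM, EJL, ELM, FGJ, GLM

so the chain groups are C_0 ≅ Z^9, C_1 ≅ Z^27, C_2 ≅ Z^18.

∂_1: C_1 → C_0 maps an edge to its endpoints' difference, ∂[p,q] = q − p. For instance
  ∂FM = M − F.
As a 9×27 matrix over Z this has rank 8, with invariant factors (1,1,1,1,1,1,1,1).

Boundary ∂_2: C_2 → C_1 acts by ∂[p,q,r] = [q,r] − [p,r] + [p,q]. For instance
  ∂DFM = FM − DM + DF,
  ∂FGJ = GJ − FJ + FG.
The 27×18 boundary matrix has rank 18 and Smith normal form diag(1,1,1,1,1,1,1,1,1,1,1,1,1,1,1,1,1,2).

From H_k ≅ ker(∂_k) / im(∂_{k+1}) we obtain:

  H_0: rank C_0 − rank ∂_1 = 9 − 8 = 1, and the invariant factors of ∂_1 are all 1, so H_0 = Z.
  H_1: rank ker ∂_1 − rank ∂_2 = (27 − 8) − 18 = 1, and ∂_2 has invariant factor 2 > 1, so H_1 = Z × Z/2.
  H_2: rank ker ∂_2 − rank ∂_3 = (18 − 18) − 0 = 0, and there is no ∂_3, so H_2 = 0.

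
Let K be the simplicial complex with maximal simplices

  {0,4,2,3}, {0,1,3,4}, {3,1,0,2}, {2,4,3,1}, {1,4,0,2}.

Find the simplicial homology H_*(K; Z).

H_0 = Z,  H_1 = 0,  H_2 = 0,  H_3 = Z.

We work with the vertex ordering 0 < 1 < 2 < 3 < 4. The simplices of K, each written with vertices in increasing order, are:

  0-simplices (5): [0], [1], [2], [3], [4]
  1-simplices (10): [0,1], [0,2], [0,3], [0,4], [1,2], [1,3], [1,4], [2,3], [2,4], [3,4]
  2-simplices (10): [0,1,2], [0,1,3], [0,1,4], [0,2,3], [0,2,4], [0,3,4], [1,2,3], [1,2,4], [1,3,4], [2,3,4]
  3-simplices (5): [0,1,2,3], [0,1,2,4], [0,1,3,4], [0,2,3,4], [1,2,3,4]

so the chain groups are C_0 ≅ Z^5, C_1 ≅ Z^10, C_2 ≅ Z^10, C_3 ≅ Z^5.

The boundary map ∂_1: C_1 → C_0 sends each edge [p,q] (with p < q) to q − p.
The 5×10 boundary matrix has rank 4 and Smith normal form diag(1,1,1,1).

∂_2: C_2 → C_1 maps a triangle to the signed sum of its edges. For instance
  ∂[0,1,4] = [1,4] − [0,4] + [0,1],
  ∂[0,2,3] = [2,3] − [0,3] + [0,2].
The resulting 10×10 matrix has rank 6, and its Smith normal form has invariant factors (1,1,1,1,1,1).

Boundary ∂_3: C_3 → C_2 sends each 3-simplex σ to the alternating sum Σ_i (−1)^i (σ with its i-th vertex removed). For instance
  ∂[0,2,3,4] = [2,3,4] − [0,3,4] + [0,2,4] − [0,2,3],
  ∂[0,1,2,4] = [1,2,4] − [0,2,4] + [0,1,4] − [0,1,2].
As a 10×5 matrix over Z this has rank 4, with invariant factors (1,1,1,1).

From H_k ≅ ker(∂_k) / im(∂_{k+1}) we obtain:

  H_0: rank C_0 − rank ∂_1 = 5 − 4 = 1, and the invariant factors of ∂_1 are all 1, so H_0 = Z.
  H_1: rank ker ∂_1 − rank ∂_2 = (10 − 4) − 6 = 0, and the invariant factors of ∂_2 are all 1, so H_1 = 0.
  H_2: rank ker ∂_2 − rank ∂_3 = (10 − 6) − 4 = 0, and the invariant factors of ∂_3 are all 1, so H_2 = 0.
  H_3: rank ker ∂_3 − rank ∂_4 = (5 − 4) − 0 = 1, and there is no ∂_4, so H_3 = Z.

As a check, the Euler characteristic is 5 − 10 + 10 − 5 = 0, which agrees with 1 − 0 + 0 − 1 = 0.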